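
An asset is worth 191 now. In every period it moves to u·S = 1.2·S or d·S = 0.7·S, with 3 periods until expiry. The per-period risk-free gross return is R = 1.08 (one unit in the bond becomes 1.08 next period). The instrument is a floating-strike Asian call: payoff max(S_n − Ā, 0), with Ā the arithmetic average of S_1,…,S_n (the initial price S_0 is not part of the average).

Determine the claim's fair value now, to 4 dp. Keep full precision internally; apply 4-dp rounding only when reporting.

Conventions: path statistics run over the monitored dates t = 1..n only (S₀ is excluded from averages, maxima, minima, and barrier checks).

price = 21.4388

No-arbitrage gives p* = (R−d)/(u−d) = 0.7600: enumerate every path, weight its payoff by its p*-probability, and discount by R^3.
Enumerate all 2^3 = 8 price paths (U = up ×1.2, D = down ×0.7); each path with k up-moves has probability p*^k·(1−p*)^(3−k).
DDD: Ā=97.6010, payoff=0.0000, prob=0.013824
UDD: Ā=167.3160, payoff=0.0000, prob=0.043776
DUD: Ā=135.4827, payoff=0.0000, prob=0.043776
UUD: Ā=232.2560, payoff=0.0000, prob=0.138624
DDU: Ā=113.1993, payoff=0.0000, prob=0.043776
UDU: Ā=194.0560, payoff=0.0000, prob=0.138624
DUU: Ā=162.2227, payoff=30.3053, prob=0.138624
UUU: Ā=278.0960, payoff=51.9520, prob=0.438976
Price = Σ prob·payoff / R^3 = 27.006728 / 1.259712 = 21.4388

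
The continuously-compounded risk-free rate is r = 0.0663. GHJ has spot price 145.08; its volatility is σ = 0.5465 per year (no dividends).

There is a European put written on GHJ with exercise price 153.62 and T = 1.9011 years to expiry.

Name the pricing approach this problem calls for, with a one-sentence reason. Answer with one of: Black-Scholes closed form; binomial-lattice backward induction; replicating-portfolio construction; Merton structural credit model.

framework: Black-Scholes closed form

Key observation: the strike-153.62 put on GHJ is European-exercise on a continuously-modelled lognormal underlying, so its value is a single closed-form evaluation.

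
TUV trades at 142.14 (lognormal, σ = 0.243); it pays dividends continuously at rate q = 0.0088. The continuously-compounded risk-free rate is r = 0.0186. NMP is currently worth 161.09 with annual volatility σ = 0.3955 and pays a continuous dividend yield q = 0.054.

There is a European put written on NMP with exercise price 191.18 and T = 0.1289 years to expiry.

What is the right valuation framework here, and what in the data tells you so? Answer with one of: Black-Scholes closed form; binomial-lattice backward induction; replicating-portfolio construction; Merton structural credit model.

framework: Black-Scholes closed form

Key observation: the strike-191.18 put on NMP is European-exercise on a continuously-modelled lognormal underlying, so its value is a single closed-form evaluation.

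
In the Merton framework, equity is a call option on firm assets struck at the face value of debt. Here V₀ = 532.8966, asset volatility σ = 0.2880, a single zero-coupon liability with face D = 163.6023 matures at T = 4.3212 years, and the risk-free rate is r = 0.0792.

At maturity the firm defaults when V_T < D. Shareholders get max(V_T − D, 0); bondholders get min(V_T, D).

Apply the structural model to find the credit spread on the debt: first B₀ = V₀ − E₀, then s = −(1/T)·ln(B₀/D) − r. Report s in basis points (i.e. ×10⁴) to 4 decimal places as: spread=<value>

With assets at 532.8966 and a single debt payment of 163.6023 at 4.3212 years:
d₁ = [ln(V₀/D) + (r + σ²/2)T] / (σ√T)
   = [ln(532.8966/163.6023) + (0.0792 + 0.5·0.2880²)·4.3212] / (0.2880·√4.3212)
   = [1.180889 + 0.521448] / 0.598680 = 2.843484
d₂ = d₁ − σ√T = 2.843484 − 0.598680 = 2.244804
N(d₁) = 0.997769,  N(d₂) = 0.987610,  e^(−rT) = 0.710178
E₀ = V₀·N(d₁) − D·e^(−rT)·N(d₂)
   = 532.8966·0.997769 − 163.6023·0.710178·0.987610 = 416.960394
B₀ = V₀ − E₀ = 532.8966 − 416.960394 = 115.936206
spread = −(1/T)·ln(B₀/D) − r = −(1/4.3212)·ln(115.936206/163.6023) − 0.0792 = 0.00049971
in basis points: 0.00049971 × 10⁴ = 4.9971 bp

spread=4.9971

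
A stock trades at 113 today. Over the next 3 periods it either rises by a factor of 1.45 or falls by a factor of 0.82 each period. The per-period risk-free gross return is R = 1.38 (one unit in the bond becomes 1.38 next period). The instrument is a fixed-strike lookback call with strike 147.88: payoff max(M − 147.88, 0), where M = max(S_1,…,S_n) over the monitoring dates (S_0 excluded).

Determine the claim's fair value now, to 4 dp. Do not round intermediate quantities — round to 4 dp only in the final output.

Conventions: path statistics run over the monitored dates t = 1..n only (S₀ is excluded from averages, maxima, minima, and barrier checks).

price = 58.7429

With p* = (R−d)/(u−d) = 0.8889, sum probability × payoff across the paths and divide by R^3.
Enumerate all 2^3 = 8 price paths (U = up ×1.45, D = down ×0.82); each path with k up-moves has probability p*^k·(1−p*)^(3−k).
DDD: M=92.6600, payoff=0.0000, prob=0.001372
UDD: M=163.8500, payoff=15.9700, prob=0.010974
DUD: M=134.3570, payoff=0.0000, prob=0.010974
UUD: M=237.5825, payoff=89.7025, prob=0.087791
DDU: M=110.1727, payoff=0.0000, prob=0.010974
UDU: M=194.8176, payoff=46.9376, prob=0.087791
DUU: M=194.8176, payoff=46.9376, prob=0.087791
UUU: M=344.4946, payoff=196.6146, prob=0.702332
Price = Σ prob·payoff / R^3 = 154.380559 / 2.628072 = 58.7429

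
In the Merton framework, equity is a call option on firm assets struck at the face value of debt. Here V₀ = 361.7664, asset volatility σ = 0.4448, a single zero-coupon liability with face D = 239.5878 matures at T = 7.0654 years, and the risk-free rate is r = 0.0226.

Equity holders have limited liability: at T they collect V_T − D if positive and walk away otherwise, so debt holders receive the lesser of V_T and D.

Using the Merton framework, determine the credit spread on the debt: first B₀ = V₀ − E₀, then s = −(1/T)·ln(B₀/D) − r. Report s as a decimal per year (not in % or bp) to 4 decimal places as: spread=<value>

Work the structural quantities from V₀ = 361.7664 against face 239.5878:
d₁ = [ln(V₀/D) + (r + σ²/2)T] / (σ√T)
   = [ln(361.7664/239.5878) + (0.0226 + 0.5·0.4448²)·7.0654] / (0.4448·√7.0654)
   = [0.412079 + 0.858612] / 1.182315 = 1.074748
d₂ = d₁ − σ√T = 1.074748 − 1.182315 = -0.107566
N(d₁) = 0.858756,  N(d₂) = 0.457170,  e^(−rT) = 0.852418
E₀ = V₀·N(d₁) − D·e^(−rT)·N(d₂)
   = 361.7664·0.858756 − 239.5878·0.852418·0.457170 = 217.301848
B₀ = V₀ − E₀ = 361.7664 − 217.301848 = 144.464552
spread = −(1/T)·ln(B₀/D) − r = −(1/7.0654)·ln(144.464552/239.5878) − 0.0226 = 0.04900045

spread=0.0490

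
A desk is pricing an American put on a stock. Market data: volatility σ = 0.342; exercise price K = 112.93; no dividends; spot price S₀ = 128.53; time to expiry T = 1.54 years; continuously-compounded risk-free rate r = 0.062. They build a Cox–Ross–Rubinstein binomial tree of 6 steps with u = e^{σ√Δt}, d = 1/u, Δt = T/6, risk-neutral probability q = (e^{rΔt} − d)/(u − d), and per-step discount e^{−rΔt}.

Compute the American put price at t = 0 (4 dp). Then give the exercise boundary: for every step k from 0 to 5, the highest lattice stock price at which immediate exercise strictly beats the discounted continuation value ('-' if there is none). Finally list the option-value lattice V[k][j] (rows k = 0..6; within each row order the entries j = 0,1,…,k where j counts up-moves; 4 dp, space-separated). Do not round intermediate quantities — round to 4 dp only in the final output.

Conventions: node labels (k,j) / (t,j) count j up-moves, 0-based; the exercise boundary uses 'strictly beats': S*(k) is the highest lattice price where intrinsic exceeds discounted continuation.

price = 10.1674
boundary = - - - 76.4294 64.2706 76.4294
tree:
10.1674
16.1335 4.5933
24.7698 8.1096 1.2634
36.5006 13.9622 2.5821 0.0000
48.6594 23.1974 5.2771 0.0000 0.0000
58.8839 36.5006 10.7850 0.0000 0.0000 0.0000
67.4818 48.6594 22.0416 0.0000 0.0000 0.0000 0.0000

Δt=0.25667  u=1.18918  d=0.84091  q=0.50285  discount=0.98421
step 6 (expiry): payoffs max(K−S,0) = 67.4818 48.6594 22.0416 0.0000 0.0000 0.0000 0.0000
step 5: (k=5,j=0): S=54.0461, K−S=58.8839, hold=57.1010 ⇒ V=58.8839 exercise | (k=5,j=1): S=76.4294, K−S=36.5006, hold=34.7177 ⇒ V=36.5006 exercise | (k=5,j=2): S=108.0828, K−S=4.8472, hold=10.7850 ⇒ V=10.7850 continue | (k=5,j=3): S=152.8455, K−S=0.0000, hold=0.0000 ⇒ V=0.0000 continue | (k=5,j=4): S=216.1467, K−S=0.0000, hold=0.0000 ⇒ V=0.0000 continue | (k=5,j=5): S=305.6643, K−S=0.0000, hold=0.0000 ⇒ V=0.0000 continue  boundary S*=76.4294
step 4: (k=4,j=0): S=64.2706, K−S=48.6594, hold=46.8765 ⇒ V=48.6594 exercise | (k=4,j=1): S=90.8884, K−S=22.0416, hold=23.1974 ⇒ V=23.1974 continue | (k=4,j=2): S=128.5300, K−S=0.0000, hold=5.2771 ⇒ V=5.2771 continue | (k=4,j=3): S=181.7609, K−S=0.0000, hold=0.0000 ⇒ V=0.0000 continue | (k=4,j=4): S=257.0376, K−S=0.0000, hold=0.0000 ⇒ V=0.0000 continue  boundary S*=64.2706
step 3: (k=3,j=0): S=76.4294, K−S=36.5006, hold=35.2898 ⇒ V=36.5006 exercise | (k=3,j=1): S=108.0828, K−S=4.8472, hold=13.9622 ⇒ V=13.9622 continue | (k=3,j=2): S=152.8455, K−S=0.0000, hold=2.5821 ⇒ V=2.5821 continue | (k=3,j=3): S=216.1467, K−S=0.0000, hold=0.0000 ⇒ V=0.0000 continue  boundary S*=76.4294
step 2: (k=2,j=0): S=90.8884, K−S=22.0416, hold=24.7698 ⇒ V=24.7698 continue | (k=2,j=1): S=128.5300, K−S=0.0000, hold=8.1096 ⇒ V=8.1096 continue | (k=2,j=2): S=181.7609, K−S=0.0000, hold=1.2634 ⇒ V=1.2634 continue  boundary S*=-
step 1: (k=1,j=0): S=108.0828, K−S=4.8472, hold=16.1335 ⇒ V=16.1335 continue | (k=1,j=1): S=152.8455, K−S=0.0000, hold=4.5933 ⇒ V=4.5933 continue  boundary S*=-
step 0: (k=0,j=0): S=128.5300, K−S=0.0000, hold=10.1674 ⇒ V=10.1674 continue  boundary S*=-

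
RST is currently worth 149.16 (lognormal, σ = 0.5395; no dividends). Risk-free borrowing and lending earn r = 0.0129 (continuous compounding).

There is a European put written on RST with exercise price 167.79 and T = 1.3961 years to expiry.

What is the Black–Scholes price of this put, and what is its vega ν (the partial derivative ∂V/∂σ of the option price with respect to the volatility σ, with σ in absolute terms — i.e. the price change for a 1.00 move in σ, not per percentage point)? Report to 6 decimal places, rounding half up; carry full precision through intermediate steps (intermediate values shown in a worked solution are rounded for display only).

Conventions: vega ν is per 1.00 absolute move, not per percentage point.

σ√T = 0.5395·√1.3961 = 0.637455
d₁ = (ln(S/K) + (r+σ²/2)T) / (σ√T) = (ln(149.16/167.79) + (0.0129+0.5395²/2)·1.3961) / 0.637455 = (-0.117694 + 0.221184) / 0.637455 = 0.162350
d₂ = d₁ − σ√T = 0.162350 − 0.637455 = -0.475106
e^{−rT} = 0.982152
N(−d₁) = 0.435515,  N(−d₂) = 0.682644
Put price V = K·e^{−rT}·N(−d₂) − S·N(−d₁) = 112.496480 − 64.961455 = 47.535025
φ(d₁) = (1/√(2π))·e^{−d₁²/2} = 0.393719
ν = S·φ(d₁)·√T = 69.390060

price = 47.535025
ν = 69.390060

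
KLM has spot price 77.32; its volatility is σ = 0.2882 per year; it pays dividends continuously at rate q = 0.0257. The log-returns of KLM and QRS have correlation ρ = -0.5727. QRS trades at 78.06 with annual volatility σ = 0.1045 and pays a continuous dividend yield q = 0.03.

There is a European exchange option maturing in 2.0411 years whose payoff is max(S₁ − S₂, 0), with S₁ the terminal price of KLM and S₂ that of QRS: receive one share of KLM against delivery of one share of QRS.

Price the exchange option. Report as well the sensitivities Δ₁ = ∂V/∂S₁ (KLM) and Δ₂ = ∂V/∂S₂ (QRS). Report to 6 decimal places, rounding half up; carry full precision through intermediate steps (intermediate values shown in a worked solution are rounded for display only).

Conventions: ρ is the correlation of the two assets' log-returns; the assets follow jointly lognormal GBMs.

exchange price = 14.804580
Δ1 = 0.569790
Δ2 = -0.374732

σ_eff = √(σ₁² + σ₂² − 2ρσ₁σ₂) = √(0.2882² + 0.1045² − 2·-0.5727·0.2882·0.1045) = 0.358435
d₁ = (ln(S₁/S₂) + (q₂ − q₁ + σ_eff²/2)T) / (σ_eff√T) = (ln(77.32/78.06) + (0.03 − 0.0257 + 0.064238)·2.0411) / 0.512085 = 0.254581
d₂ = d₁ − σ_eff√T = 0.254581 − 0.512085 = -0.257504
N(d₁) = 0.600477,  N(d₂) = 0.398395
V = S₁·e^{−q₁T}·N(d₁) − S₂·e^{−q₂T}·N(d₂) = 44.056147 − 29.251567 = 14.804580
Key observation: r never enters — measured in units of QRS, the claim is a call on S₁/S₂ struck at 1, so only the dividend yields and σ_eff matter.
Δ₁ = e^{−q₁T}·N(d₁) = 0.569790;  Δ₂ = −e^{−q₂T}·N(d₂) = -0.374732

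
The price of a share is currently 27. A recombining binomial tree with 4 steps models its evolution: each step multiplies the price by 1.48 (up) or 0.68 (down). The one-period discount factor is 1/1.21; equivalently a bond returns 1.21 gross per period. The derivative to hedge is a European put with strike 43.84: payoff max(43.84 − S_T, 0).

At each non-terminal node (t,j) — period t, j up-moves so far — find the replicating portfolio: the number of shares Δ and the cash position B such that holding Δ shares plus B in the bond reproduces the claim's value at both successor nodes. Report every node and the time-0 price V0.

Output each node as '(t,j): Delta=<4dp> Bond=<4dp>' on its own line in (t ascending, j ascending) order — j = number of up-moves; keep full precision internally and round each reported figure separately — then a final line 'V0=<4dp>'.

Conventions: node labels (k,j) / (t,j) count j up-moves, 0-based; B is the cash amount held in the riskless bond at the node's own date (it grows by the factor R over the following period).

(0,0): Delta=-0.2858 Bond=11.7419
(1,0): Delta=-0.6800 Bond=21.4447
(1,1): Delta=-0.1936 Bond=10.5209
(2,0): Delta=-1.0000 Bond=29.9433
(2,1): Delta=-0.6051 Bond=23.9127
(2,2): Delta=-0.0972 Bond=7.0337
(3,0): Delta=-1.0000 Bond=36.2314
(3,1): Delta=-1.0000 Bond=36.2314
(3,2): Delta=-0.5127 Bond=25.2170
(3,3): Delta=0.0000 Bond=0.0000
V0=4.0248

The replicating-portfolio and risk-neutral prices coincide; use p* = (1.21−0.68)/(1.48−0.68) = 0.6625 for the latter.
At maturity the claim pays: V(4,0)=38.0670, V(4,1)=31.2753, V(4,2)=16.4933, V(4,3)=0.0000, V(4,4)=0.0000
Node (3,0) S=8.4897: V=(p*·31.2753+(1−p*)·38.0670)/1.21=27.7417; Δ=(31.2753−38.0670)/(12.5647−5.7730)=-1.0000; B=V−Δ·S=36.2314
Node (3,1) S=18.4775: V=(p*·16.4933+(1−p*)·31.2753)/1.21=17.7539; Δ=(16.4933−31.2753)/(27.3467−12.5647)=-1.0000; B=V−Δ·S=36.2314
Node (3,2) S=40.2157: V=(p*·0.0000+(1−p*)·16.4933)/1.21=4.6004; Δ=(0.0000−16.4933)/(59.5193−27.3467)=-0.5127; B=V−Δ·S=25.2170
Node (3,3) S=87.5284: V=(p*·0.0000+(1−p*)·0.0000)/1.21=0.0000; Δ=(0.0000−0.0000)/(129.5420−59.5193)=0.0000; B=V−Δ·S=0.0000
Node (2,0) S=12.4848: V=(p*·17.7539+(1−p*)·27.7417)/1.21=17.4585; Δ=(17.7539−27.7417)/(18.4775−8.4897)=-1.0000; B=V−Δ·S=29.9433
Node (2,1) S=27.1728: V=(p*·4.6004+(1−p*)·17.7539)/1.21=7.4708; Δ=(4.6004−17.7539)/(40.2157−18.4775)=-0.6051; B=V−Δ·S=23.9127
Node (2,2) S=59.1408: V=(p*·0.0000+(1−p*)·4.6004)/1.21=1.2832; Δ=(0.0000−4.6004)/(87.5284−40.2157)=-0.0972; B=V−Δ·S=7.0337
Node (1,0) S=18.3600: V=(p*·7.4708+(1−p*)·17.4585)/1.21=8.9601; Δ=(7.4708−17.4585)/(27.1728−12.4848)=-0.6800; B=V−Δ·S=21.4447
Node (1,1) S=39.9600: V=(p*·1.2832+(1−p*)·7.4708)/1.21=2.7864; Δ=(1.2832−7.4708)/(59.1408−27.1728)=-0.1936; B=V−Δ·S=10.5209
Node (0,0) S=27.0000: V=(p*·2.7864+(1−p*)·8.9601)/1.21=4.0248; Δ=(2.7864−8.9601)/(39.9600−18.3600)=-0.2858; B=V−Δ·S=11.7419
Sanity check at the root: Δ(0,0)·S0 + B(0,0) reproduces V0 = 4.0248.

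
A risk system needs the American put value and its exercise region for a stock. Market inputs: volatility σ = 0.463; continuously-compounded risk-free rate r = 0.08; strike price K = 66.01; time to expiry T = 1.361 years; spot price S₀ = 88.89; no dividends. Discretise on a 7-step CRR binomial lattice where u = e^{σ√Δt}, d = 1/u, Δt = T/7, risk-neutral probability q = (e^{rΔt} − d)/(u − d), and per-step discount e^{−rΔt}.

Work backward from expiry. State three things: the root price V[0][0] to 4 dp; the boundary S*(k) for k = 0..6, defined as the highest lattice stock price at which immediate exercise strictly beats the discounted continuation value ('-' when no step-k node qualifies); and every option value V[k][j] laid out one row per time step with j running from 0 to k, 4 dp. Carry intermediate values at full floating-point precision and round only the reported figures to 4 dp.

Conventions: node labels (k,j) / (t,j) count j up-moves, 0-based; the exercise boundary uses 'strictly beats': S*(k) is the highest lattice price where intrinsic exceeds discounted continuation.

Δt=0.19443, u=1.22649, d=0.81534, q=0.48726, disc=e^(-rΔt)=0.98457
k=7 terminal: V=max(K-S,0) → 44.7184 33.9816 17.8305 0.0000 0.0000 0.0000 0.0000 0.0000
k=6: j=0 S=26.1139 intr=39.8961 cont=38.8773 V=39.8961[EX]; j=1 S=39.2824 intr=26.7276 cont=25.7088 V=26.7276[EX]; j=2 S=59.0916 intr=6.9184 cont=9.0012 V=9.0012[hold]; j=3 S=88.8900 intr=0.0000 cont=0.0000 V=0.0000[hold]; j=4 S=133.7150 intr=0.0000 cont=0.0000 V=0.0000[hold]; j=5 S=201.1441 intr=0.0000 cont=0.0000 V=0.0000[hold]; j=6 S=302.5760 intr=0.0000 cont=0.0000 V=0.0000[hold]  S*(6)=39.2824
k=5: j=0 S=32.0284 intr=33.9816 cont=32.9628 V=33.9816[EX]; j=1 S=48.1795 intr=17.8305 cont=17.8110 V=17.8305[EX]; j=2 S=72.4752 intr=0.0000 cont=4.5440 V=4.5440[hold]; j=3 S=109.0226 intr=0.0000 cont=0.0000 V=0.0000[hold]; j=4 S=163.9999 intr=0.0000 cont=0.0000 V=0.0000[hold]; j=5 S=246.7010 intr=0.0000 cont=0.0000 V=0.0000[hold]  S*(5)=48.1795
k=4: j=0 S=39.2824 intr=26.7276 cont=25.7088 V=26.7276[EX]; j=1 S=59.0916 intr=6.9184 cont=11.1812 V=11.1812[hold]; j=2 S=88.8900 intr=0.0000 cont=2.2939 V=2.2939[hold]; j=3 S=133.7150 intr=0.0000 cont=0.0000 V=0.0000[hold]; j=4 S=201.1441 intr=0.0000 cont=0.0000 V=0.0000[hold]  S*(4)=39.2824
k=3: j=0 S=48.1795 intr=17.8305 cont=18.8568 V=18.8568[hold]; j=1 S=72.4752 intr=0.0000 cont=6.7450 V=6.7450[hold]; j=2 S=109.0226 intr=0.0000 cont=1.1580 V=1.1580[hold]; j=3 S=163.9999 intr=0.0000 cont=0.0000 V=0.0000[hold]  S*(3)=-
k=2: j=0 S=59.0916 intr=6.9184 cont=12.7552 V=12.7552[hold]; j=1 S=88.8900 intr=0.0000 cont=3.9606 V=3.9606[hold]; j=2 S=133.7150 intr=0.0000 cont=0.5846 V=0.5846[hold]  S*(2)=-
k=1: j=0 S=72.4752 intr=0.0000 cont=8.3392 V=8.3392[hold]; j=1 S=109.0226 intr=0.0000 cont=2.2799 V=2.2799[hold]  S*(1)=-
k=0: j=0 S=88.8900 intr=0.0000 cont=5.3035 V=5.3035[hold]  S*(0)=-

price = 5.3035
boundary = - - - - 39.2824 48.1795 39.2824
tree:
5.3035
8.3392 2.2799
12.7552 3.9606 0.5846
18.8568 6.7450 1.1580 0.0000
26.7276 11.1812 2.2939 0.0000 0.0000
33.9816 17.8305 4.5440 0.0000 0.0000 0.0000
39.8961 26.7276 9.0012 0.0000 0.0000 0.0000 0.0000
44.7184 33.9816 17.8305 0.0000 0.0000 0.0000 0.0000 0.0000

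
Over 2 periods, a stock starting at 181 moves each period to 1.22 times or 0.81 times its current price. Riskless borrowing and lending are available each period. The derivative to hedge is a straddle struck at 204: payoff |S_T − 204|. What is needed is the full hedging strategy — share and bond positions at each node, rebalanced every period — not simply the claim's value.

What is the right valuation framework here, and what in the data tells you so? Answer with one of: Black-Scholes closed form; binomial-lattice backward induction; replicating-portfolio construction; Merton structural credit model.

Key observation: since the answer must list Δ and B at each node of the 1.22/0.81 lattice on 181, the replicating-portfolio method — solving the two-state system at every node — is the one that applies.

framework: replicating-portfolio construction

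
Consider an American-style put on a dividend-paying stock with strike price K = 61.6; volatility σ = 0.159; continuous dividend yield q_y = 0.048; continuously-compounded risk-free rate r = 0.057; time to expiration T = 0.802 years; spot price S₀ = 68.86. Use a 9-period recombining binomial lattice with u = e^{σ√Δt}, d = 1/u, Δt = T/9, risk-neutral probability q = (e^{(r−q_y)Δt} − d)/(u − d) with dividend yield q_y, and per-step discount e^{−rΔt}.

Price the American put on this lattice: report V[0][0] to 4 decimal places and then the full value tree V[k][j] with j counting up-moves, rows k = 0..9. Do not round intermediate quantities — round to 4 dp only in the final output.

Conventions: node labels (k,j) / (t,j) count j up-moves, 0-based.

params: Δt=0.08911 u=1.04861 d=0.95364 q=0.49659 e^(-rΔt)=0.99493
t_9 payoffs: 16.6792 12.2060 7.2874 1.8790 0.0000 0.0000 0.0000 0.0000 0.0000 0.0000
k=8: node(8,0) S=47.1043 payoff=14.4957 vs cont=14.3846 → 14.4957 [stop]  node(8,1) S=51.7949 payoff=9.8051 vs cont=9.7140 → 9.8051 [stop]  node(8,2) S=56.9526 payoff=4.6474 vs cont=4.5784 → 4.6474 [stop]  node(8,3) S=62.6239 payoff=0.0000 vs cont=0.9411 → 0.9411 [wait]  node(8,4) S=68.8600 payoff=0.0000 vs cont=0.0000 → 0.0000 [wait]  node(8,5) S=75.7170 payoff=0.0000 vs cont=0.0000 → 0.0000 [wait]  node(8,6) S=83.2569 payoff=0.0000 vs cont=0.0000 → 0.0000 [wait]  node(8,7) S=91.5476 payoff=0.0000 vs cont=0.0000 → 0.0000 [wait]  node(8,8) S=100.6638 payoff=0.0000 vs cont=0.0000 → 0.0000 [wait]
k=7: node(7,0) S=49.3940 payoff=12.2060 vs cont=12.1048 → 12.2060 [stop]  node(7,1) S=54.3126 payoff=7.2874 vs cont=7.2071 → 7.2874 [stop]  node(7,2) S=59.7210 payoff=1.8790 vs cont=2.7927 → 2.7927 [wait]  node(7,3) S=65.6680 payoff=0.0000 vs cont=0.4714 → 0.4714 [wait]  node(7,4) S=72.2072 payoff=0.0000 vs cont=0.0000 → 0.0000 [wait]  node(7,5) S=79.3975 payoff=0.0000 vs cont=0.0000 → 0.0000 [wait]  node(7,6) S=87.3039 payoff=0.0000 vs cont=0.0000 → 0.0000 [wait]  node(7,7) S=95.9975 payoff=0.0000 vs cont=0.0000 → 0.0000 [wait]
k=6: node(6,0) S=51.7949 payoff=9.8051 vs cont=9.7140 → 9.8051 [stop]  node(6,1) S=56.9526 payoff=4.6474 vs cont=5.0298 → 5.0298 [wait]  node(6,2) S=62.6239 payoff=0.0000 vs cont=1.6316 → 1.6316 [wait]  node(6,3) S=68.8600 payoff=0.0000 vs cont=0.2361 → 0.2361 [wait]  node(6,4) S=75.7170 payoff=0.0000 vs cont=0.0000 → 0.0000 [wait]  node(6,5) S=83.2569 payoff=0.0000 vs cont=0.0000 → 0.0000 [wait]  node(6,6) S=91.5476 payoff=0.0000 vs cont=0.0000 → 0.0000 [wait]
k=5: node(5,0) S=54.3126 payoff=7.2874 vs cont=7.3961 → 7.3961 [wait]  node(5,1) S=59.7210 payoff=1.8790 vs cont=3.3254 → 3.3254 [wait]  node(5,2) S=65.6680 payoff=0.0000 vs cont=0.9339 → 0.9339 [wait]  node(5,3) S=72.2072 payoff=0.0000 vs cont=0.1183 → 0.1183 [wait]  node(5,4) S=79.3975 payoff=0.0000 vs cont=0.0000 → 0.0000 [wait]  node(5,5) S=87.3039 payoff=0.0000 vs cont=0.0000 → 0.0000 [wait]
k=4: node(4,0) S=56.9526 payoff=4.6474 vs cont=5.3474 → 5.3474 [wait]  node(4,1) S=62.6239 payoff=0.0000 vs cont=2.1270 → 2.1270 [wait]  node(4,2) S=68.8600 payoff=0.0000 vs cont=0.5262 → 0.5262 [wait]  node(4,3) S=75.7170 payoff=0.0000 vs cont=0.0592 → 0.0592 [wait]  node(4,4) S=83.2569 payoff=0.0000 vs cont=0.0000 → 0.0000 [wait]
k=3: node(3,0) S=59.7210 payoff=1.8790 vs cont=3.7292 → 3.7292 [wait]  node(3,1) S=65.6680 payoff=0.0000 vs cont=1.3253 → 1.3253 [wait]  node(3,2) S=72.2072 payoff=0.0000 vs cont=0.2928 → 0.2928 [wait]  node(3,3) S=79.3975 payoff=0.0000 vs cont=0.0297 → 0.0297 [wait]
k=2: node(2,0) S=62.6239 payoff=0.0000 vs cont=2.5226 → 2.5226 [wait]  node(2,1) S=68.8600 payoff=0.0000 vs cont=0.8085 → 0.8085 [wait]  node(2,2) S=75.7170 payoff=0.0000 vs cont=0.1613 → 0.1613 [wait]
k=1: node(1,0) S=65.6680 payoff=0.0000 vs cont=1.6629 → 1.6629 [wait]  node(1,1) S=72.2072 payoff=0.0000 vs cont=0.4846 → 0.4846 [wait]
k=0: node(0,0) S=68.8600 payoff=0.0000 vs cont=1.0723 → 1.0723 [wait]

price = 1.0723
tree:
1.0723
1.6629 0.4846
2.5226 0.8085 0.1613
3.7292 1.3253 0.2928 0.0297
5.3474 2.1270 0.5262 0.0592 0.0000
7.3961 3.3254 0.9339 0.1183 0.0000 0.0000
9.8051 5.0298 1.6316 0.2361 0.0000 0.0000 0.0000
12.2060 7.2874 2.7927 0.4714 0.0000 0.0000 0.0000 0.0000
14.4957 9.8051 4.6474 0.9411 0.0000 0.0000 0.0000 0.0000 0.0000
16.6792 12.2060 7.2874 1.8790 0.0000 0.0000 0.0000 0.0000 0.0000 0.0000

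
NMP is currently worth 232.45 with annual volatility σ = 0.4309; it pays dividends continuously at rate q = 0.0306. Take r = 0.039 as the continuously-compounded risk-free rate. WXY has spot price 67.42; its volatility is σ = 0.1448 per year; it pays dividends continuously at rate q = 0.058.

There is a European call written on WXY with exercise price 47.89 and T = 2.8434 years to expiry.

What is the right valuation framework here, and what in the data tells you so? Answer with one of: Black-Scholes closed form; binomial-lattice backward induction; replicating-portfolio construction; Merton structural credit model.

Key observation: with WXY following a GBM at constant σ and r, the European call struck at 47.89 prices in closed form — nothing here needs a stepwise model or a balance sheet.

framework: Black-Scholes closed form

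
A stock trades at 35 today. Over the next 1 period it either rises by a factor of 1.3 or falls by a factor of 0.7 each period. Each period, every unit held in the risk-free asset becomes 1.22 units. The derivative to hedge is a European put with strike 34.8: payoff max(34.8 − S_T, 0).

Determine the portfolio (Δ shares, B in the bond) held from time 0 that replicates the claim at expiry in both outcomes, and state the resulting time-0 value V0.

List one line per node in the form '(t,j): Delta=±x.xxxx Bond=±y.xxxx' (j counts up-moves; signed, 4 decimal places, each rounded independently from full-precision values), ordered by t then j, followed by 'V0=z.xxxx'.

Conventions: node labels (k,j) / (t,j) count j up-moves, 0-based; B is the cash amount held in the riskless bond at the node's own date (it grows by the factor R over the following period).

Since d<R<u, set p* = (R−d)/(u−d) = 0.8667; price each node as the discounted p*-expectation of its children.
Expiry values: V(1,0)=10.3000, V(1,1)=0.0000
  t=0,j=0: stock 35.0000 → up 45.5000 (V=0.0000), down 24.5000 (V=10.3000). Price 1.1257; hedge Δ=-0.4905, bond B=18.2923.
Verification: the root portfolio costs Δ(0,0)·S0 + B(0,0) = 1.1257, matching V0.

(0,0): Delta=-0.4905 Bond=18.2923
V0=1.1257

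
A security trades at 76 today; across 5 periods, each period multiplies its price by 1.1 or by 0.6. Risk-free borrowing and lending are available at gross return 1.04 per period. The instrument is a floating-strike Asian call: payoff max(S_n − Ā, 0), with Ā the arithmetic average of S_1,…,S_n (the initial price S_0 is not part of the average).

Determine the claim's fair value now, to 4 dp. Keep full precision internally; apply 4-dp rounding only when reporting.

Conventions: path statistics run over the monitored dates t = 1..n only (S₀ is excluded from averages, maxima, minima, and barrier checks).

No-arbitrage gives p* = (R−d)/(u−d) = 0.8800: enumerate every path, weight its payoff by its p*-probability, and discount by R^5.
Enumerate all 2^5 = 32 price paths (U = up ×1.1, D = down ×0.6); each path with k up-moves has probability p*^k·(1−p*)^(5−k).
DDDDD: Ā=21.0271, payoff=0.0000, prob=0.000025
UDDDD: Ā=38.5496, payoff=0.0000, prob=0.000182
DUDDD: Ā=30.9496, payoff=0.0000, prob=0.000182
UUDDD: Ā=56.7410, payoff=0.0000, prob=0.001338
DDUDD: Ā=26.3896, payoff=0.0000, prob=0.000182
UDUDD: Ā=48.3810, payoff=0.0000, prob=0.001338
DUUDD: Ā=40.7810, payoff=0.0000, prob=0.001338
UUUDD: Ā=74.7652, payoff=0.0000, prob=0.009813
DDDUD: Ā=23.6536, payoff=0.0000, prob=0.000182
UDDUD: Ā=43.3650, payoff=0.0000, prob=0.001338
DUDUD: Ā=35.7650, payoff=0.0000, prob=0.001338
UUDUD: Ā=65.5692, payoff=0.0000, prob=0.009813
DDUUD: Ā=31.2050, payoff=0.0000, prob=0.001338
UDUUD: Ā=57.2092, payoff=0.0000, prob=0.009813
DUUUD: Ā=49.6092, payoff=0.0000, prob=0.009813
UUUUD: Ā=90.9501, payoff=0.0000, prob=0.071963
DDDDU: Ā=22.0120, payoff=0.0000, prob=0.000182
UDDDU: Ā=40.3554, payoff=0.0000, prob=0.001338
DUDDU: Ā=32.7554, payoff=0.0000, prob=0.001338
UUDDU: Ā=60.0516, payoff=0.0000, prob=0.009813
DDUDU: Ā=28.1954, payoff=0.0000, prob=0.001338
UDUDU: Ā=51.6916, payoff=0.0000, prob=0.009813
DUUDU: Ā=44.0916, payoff=0.0000, prob=0.009813
UUUDU: Ā=80.8345, payoff=0.0000, prob=0.071963
DDDUU: Ā=25.4594, payoff=0.0000, prob=0.001338
UDDUU: Ā=46.6756, payoff=0.0000, prob=0.009813
DUDUU: Ā=39.0756, payoff=0.0000, prob=0.009813
UUDUU: Ā=71.6385, payoff=0.0000, prob=0.071963
DDUUU: Ā=34.5156, payoff=1.9006, prob=0.009813
UDUUU: Ā=63.2785, payoff=3.4844, prob=0.071963
DUUUU: Ā=55.6785, payoff=11.0844, prob=0.071963
UUUUU: Ā=102.0773, payoff=20.3215, prob=0.527732
Price = Σ prob·payoff / R^5 = 11.791377 / 1.216653 = 9.6917

price = 9.6917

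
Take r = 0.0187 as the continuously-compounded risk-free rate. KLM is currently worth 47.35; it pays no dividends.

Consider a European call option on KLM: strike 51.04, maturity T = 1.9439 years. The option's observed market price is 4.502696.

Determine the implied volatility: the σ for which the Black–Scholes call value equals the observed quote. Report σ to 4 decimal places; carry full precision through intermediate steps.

At σ = 0.2012 the Black–Scholes value reproduces the quote:
σ√T = 0.2012·√1.9439 = 0.280521
d₁ = (ln(S/K) + (r+σ²/2)T) / (σ√T) = (ln(47.35/51.04) + (0.0187+0.2012²/2)·1.9439) / 0.280521 = (-0.075043 + 0.075697) / 0.280521 = 0.002332
d₂ = d₁ − σ√T = 0.002332 − 0.280521 = -0.278189
e^{−rT} = 0.964302
N(d₁) = 0.500930,  N(d₂) = 0.390434
V = S·N(d₁) − K·e^{−rT}·N(d₂) = 23.719043 − 19.216346 = 4.502696 (the observed quote) — the price is monotone increasing in volatility, hence this σ is the only solution

sigma = 0.2012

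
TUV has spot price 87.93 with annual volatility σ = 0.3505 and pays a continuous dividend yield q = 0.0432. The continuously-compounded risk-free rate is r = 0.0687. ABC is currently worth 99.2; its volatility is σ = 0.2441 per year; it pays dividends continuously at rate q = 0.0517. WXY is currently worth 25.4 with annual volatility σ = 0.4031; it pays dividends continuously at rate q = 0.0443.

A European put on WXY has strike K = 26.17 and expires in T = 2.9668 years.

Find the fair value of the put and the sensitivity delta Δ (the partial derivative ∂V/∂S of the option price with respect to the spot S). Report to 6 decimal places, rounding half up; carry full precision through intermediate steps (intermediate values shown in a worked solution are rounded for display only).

σ√T = 0.4031·√2.9668 = 0.694316
d₁ = (ln(S/K) + (r−q+σ²/2)T) / (σ√T) = (ln(25.4/26.17) + (0.0687−0.0443+0.4031²/2)·2.9668) / 0.694316 = (-0.029865 + 0.313427) / 0.694316 = 0.408406
d₂ = d₁ − σ√T = 0.408406 − 0.694316 = -0.285910
e^{−rT} = 0.815610
e^{−qT} = 0.876841
N(−d₁) = 0.341488,  N(−d₂) = 0.612526
Put price V = K·e^{−rT}·N(−d₂) − S·e^{−qT}·N(−d₁) = 13.074077 − 7.605540 = 5.468536
Δ = −e^{−qT}·N(−d₁) = -0.299431

price = 5.468536
Δ = -0.299431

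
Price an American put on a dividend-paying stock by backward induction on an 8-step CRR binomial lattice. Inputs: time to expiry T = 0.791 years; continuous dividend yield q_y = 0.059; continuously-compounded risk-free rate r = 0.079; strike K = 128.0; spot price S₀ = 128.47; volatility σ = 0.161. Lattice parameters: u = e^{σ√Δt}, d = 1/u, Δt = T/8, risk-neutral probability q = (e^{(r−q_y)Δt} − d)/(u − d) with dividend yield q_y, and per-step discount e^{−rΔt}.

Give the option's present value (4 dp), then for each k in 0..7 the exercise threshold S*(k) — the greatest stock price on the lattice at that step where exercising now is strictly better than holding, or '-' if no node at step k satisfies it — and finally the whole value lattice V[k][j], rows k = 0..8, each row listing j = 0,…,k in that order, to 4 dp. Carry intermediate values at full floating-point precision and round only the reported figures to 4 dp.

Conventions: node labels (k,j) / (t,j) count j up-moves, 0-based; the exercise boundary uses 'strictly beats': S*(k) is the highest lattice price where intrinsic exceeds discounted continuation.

Δt=0.09888, u=1.05193, d=0.95063, q=0.50689, disc=e^(-rΔt)=0.99222
k=8 terminal: V=max(K-S,0) → 42.3138 33.1836 23.0805 11.9009 0.0000 0.0000 0.0000 0.0000 0.0000
k=7: j=0 S=90.1358 intr=37.8642 cont=37.3926 V=37.8642[EX]; j=1 S=99.7401 intr=28.2599 cont=27.8441 V=28.2599[EX]; j=2 S=110.3679 intr=17.6321 cont=17.2782 V=17.6321[EX]; j=3 S=122.1280 intr=5.8720 cont=5.8228 V=5.8720[EX]; j=4 S=135.1413 intr=0.0000 cont=0.0000 V=0.0000[hold]; j=5 S=149.5412 intr=0.0000 cont=0.0000 V=0.0000[hold]; j=6 S=165.4754 intr=0.0000 cont=0.0000 V=0.0000[hold]; j=7 S=183.1076 intr=0.0000 cont=0.0000 V=0.0000[hold]  S*(7)=122.1280
k=6: j=0 S=94.8164 intr=33.1836 cont=32.7392 V=33.1836[EX]; j=1 S=104.9195 intr=23.0805 cont=22.6948 V=23.0805[EX]; j=2 S=116.0991 intr=11.9009 cont=11.5802 V=11.9009[EX]; j=3 S=128.4700 intr=0.0000 cont=2.8730 V=2.8730[hold]; j=4 S=142.1590 intr=0.0000 cont=0.0000 V=0.0000[hold]; j=5 S=157.3067 intr=0.0000 cont=0.0000 V=0.0000[hold]; j=6 S=174.0684 intr=0.0000 cont=0.0000 V=0.0000[hold]  S*(6)=116.0991
k=5: j=0 S=99.7401 intr=28.2599 cont=27.8441 V=28.2599[EX]; j=1 S=110.3679 intr=17.6321 cont=17.2782 V=17.6321[EX]; j=2 S=122.1280 intr=5.8720 cont=7.2678 V=7.2678[hold]; j=3 S=135.1413 intr=0.0000 cont=1.4057 V=1.4057[hold]; j=4 S=149.5412 intr=0.0000 cont=0.0000 V=0.0000[hold]; j=5 S=165.4754 intr=0.0000 cont=0.0000 V=0.0000[hold]  S*(5)=110.3679
k=4: j=0 S=104.9195 intr=23.0805 cont=22.6948 V=23.0805[EX]; j=1 S=116.0991 intr=11.9009 cont=12.2822 V=12.2822[hold]; j=2 S=128.4700 intr=0.0000 cont=4.2629 V=4.2629[hold]; j=3 S=142.1590 intr=0.0000 cont=0.6878 V=0.6878[hold]; j=4 S=157.3067 intr=0.0000 cont=0.0000 V=0.0000[hold]  S*(4)=104.9195
k=3: j=0 S=110.3679 intr=17.6321 cont=17.4700 V=17.6321[EX]; j=1 S=122.1280 intr=5.8720 cont=8.1534 V=8.1534[hold]; j=2 S=135.1413 intr=0.0000 cont=2.4317 V=2.4317[hold]; j=3 S=149.5412 intr=0.0000 cont=0.3365 V=0.3365[hold]  S*(3)=110.3679
k=2: j=0 S=116.0991 intr=11.9009 cont=12.7277 V=12.7277[hold]; j=1 S=128.4700 intr=0.0000 cont=5.2122 V=5.2122[hold]; j=2 S=142.1590 intr=0.0000 cont=1.3590 V=1.3590[hold]  S*(2)=-
k=1: j=0 S=122.1280 intr=5.8720 cont=8.8488 V=8.8488[hold]; j=1 S=135.1413 intr=0.0000 cont=3.2337 V=3.2337[hold]  S*(1)=-
k=0: j=0 S=128.4700 intr=0.0000 cont=5.9559 V=5.9559[hold]  S*(0)=-

price = 5.9559
boundary = - - - 110.3679 104.9195 110.3679 116.0991 122.1280
tree:
5.9559
8.8488 3.2337
12.7277 5.2122 1.3590
17.6321 8.1534 2.4317 0.3365
23.0805 12.2822 4.2629 0.6878 0.0000
28.2599 17.6321 7.2678 1.4057 0.0000 0.0000
33.1836 23.0805 11.9009 2.8730 0.0000 0.0000 0.0000
37.8642 28.2599 17.6321 5.8720 0.0000 0.0000 0.0000 0.0000
42.3138 33.1836 23.0805 11.9009 0.0000 0.0000 0.0000 0.0000 0.0000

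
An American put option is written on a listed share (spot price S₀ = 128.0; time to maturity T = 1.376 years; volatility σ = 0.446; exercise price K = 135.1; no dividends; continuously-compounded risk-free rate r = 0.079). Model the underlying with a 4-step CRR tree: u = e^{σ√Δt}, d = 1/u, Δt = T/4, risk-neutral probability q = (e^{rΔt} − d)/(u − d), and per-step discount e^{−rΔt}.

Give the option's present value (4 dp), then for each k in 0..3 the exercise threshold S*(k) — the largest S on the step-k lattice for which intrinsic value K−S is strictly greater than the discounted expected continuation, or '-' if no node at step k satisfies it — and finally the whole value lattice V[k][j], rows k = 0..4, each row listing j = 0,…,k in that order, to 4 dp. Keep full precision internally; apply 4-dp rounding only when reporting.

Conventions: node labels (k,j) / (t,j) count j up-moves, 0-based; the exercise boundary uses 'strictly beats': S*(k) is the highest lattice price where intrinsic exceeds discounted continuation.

params: Δt=0.34400 u=1.29899 d=0.76983 q=0.48704 e^(-rΔt)=0.97319
t_4 payoffs: 90.1439 59.2423 7.1000 0.0000 0.0000
t_3: node(3,0) S=58.3975 payoff=76.7025 vs cont=73.0805 → 76.7025 [stop]  node(3,1) S=98.5382 payoff=36.5618 vs cont=32.9397 → 36.5618 [stop]  node(3,2) S=166.2705 payoff=0.0000 vs cont=3.5444 → 3.5444 [wait]  node(3,3) S=280.5600 payoff=0.0000 vs cont=0.0000 → 0.0000 [wait]  ⇒ S*(3)=98.5382
t_2: node(2,0) S=75.8577 payoff=59.2423 vs cont=55.6203 → 59.2423 [stop]  node(2,1) S=128.0000 payoff=7.1000 vs cont=19.9321 → 19.9321 [wait]  node(2,2) S=215.9834 payoff=0.0000 vs cont=1.7694 → 1.7694 [wait]  ⇒ S*(2)=75.8577
t_1: node(1,0) S=98.5382 payoff=36.5618 vs cont=39.0218 → 39.0218 [wait]  node(1,1) S=166.2705 payoff=0.0000 vs cont=10.7890 → 10.7890 [wait]  ⇒ S*(1)=-
t_0: node(0,0) S=128.0000 payoff=7.1000 vs cont=24.5939 → 24.5939 [wait]  ⇒ S*(0)=-

price = 24.5939
boundary = - - 75.8577 98.5382
tree:
24.5939
39.0218 10.7890
59.2423 19.9321 1.7694
76.7025 36.5618 3.5444 0.0000
90.1439 59.2423 7.1000 0.0000 0.0000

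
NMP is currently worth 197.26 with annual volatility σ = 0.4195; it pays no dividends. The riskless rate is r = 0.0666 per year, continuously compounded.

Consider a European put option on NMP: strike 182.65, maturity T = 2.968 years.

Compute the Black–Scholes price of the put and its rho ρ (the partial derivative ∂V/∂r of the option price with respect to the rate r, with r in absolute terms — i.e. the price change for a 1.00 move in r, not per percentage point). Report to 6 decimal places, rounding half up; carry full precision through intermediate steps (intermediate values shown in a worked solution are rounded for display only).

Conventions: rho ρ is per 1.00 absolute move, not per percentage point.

price = 28.610512
ρ = -219.130569

σ√T = 0.4195·√2.968 = 0.722710
d₁ = (ln(S/K) + (r+σ²/2)T) / (σ√T) = (ln(197.26/182.65) + (0.0666+0.4195²/2)·2.968) / 0.722710 = (0.076951 + 0.458823) / 0.722710 = 0.741341
d₂ = d₁ − σ√T = 0.741341 − 0.722710 = 0.018631
e^{−rT} = 0.820642
N(−d₁) = 0.229243,  N(−d₂) = 0.492568
Put price V = K·e^{−rT}·N(−d₂) − S·N(−d₁) = 73.831054 − 45.220542 = 28.610512
ρ = −K·T·e^{−rT}·N(−d₂) = -219.130569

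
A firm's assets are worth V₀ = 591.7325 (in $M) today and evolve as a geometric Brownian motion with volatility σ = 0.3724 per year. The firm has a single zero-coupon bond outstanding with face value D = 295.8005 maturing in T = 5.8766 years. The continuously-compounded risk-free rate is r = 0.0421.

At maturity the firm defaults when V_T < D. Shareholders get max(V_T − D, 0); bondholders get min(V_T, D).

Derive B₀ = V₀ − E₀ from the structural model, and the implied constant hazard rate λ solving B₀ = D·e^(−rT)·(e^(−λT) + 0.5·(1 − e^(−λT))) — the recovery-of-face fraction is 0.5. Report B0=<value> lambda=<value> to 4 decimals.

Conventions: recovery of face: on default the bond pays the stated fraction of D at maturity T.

B0=206.9424 lambda=0.0397

Apply the equity-as-call identities (strike 295.8005, horizon 5.8766 years):
d₁ = [ln(V₀/D) + (r + σ²/2)T] / (σ√T)
   = [ln(591.7325/295.8005) + (0.0421 + 0.5·0.3724²)·5.8766] / (0.3724·√5.8766)
   = [0.693369 + 0.654893] / 0.902761 = 1.493488
d₂ = d₁ − σ√T = 1.493488 − 0.902761 = 0.590727
N(d₁) = 0.932345,  N(d₂) = 0.722648,  e^(−rT) = 0.780825
E₀ = V₀·N(d₁) − D·e^(−rT)·N(d₂)
   = 591.7325·0.932345 − 295.8005·0.780825·0.722648 = 384.790140
B₀ = V₀ − E₀ = 591.7325 − 384.790140 = 206.942360
e^(−λT) = (B₀·e^(rT)/D − 0.5)/(1 − 0.5) = (206.9424·1.280698/295.8005 − 0.5)/0.5 = 0.79195516
λ = −ln(0.79195516)/5.8766 = 0.039691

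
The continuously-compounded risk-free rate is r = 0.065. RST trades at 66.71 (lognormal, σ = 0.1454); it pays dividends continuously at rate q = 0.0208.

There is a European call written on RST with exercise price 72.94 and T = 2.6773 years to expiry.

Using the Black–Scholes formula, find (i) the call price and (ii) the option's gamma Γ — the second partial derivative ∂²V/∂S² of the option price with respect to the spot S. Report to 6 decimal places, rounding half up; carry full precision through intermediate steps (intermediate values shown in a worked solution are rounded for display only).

price = 6.836090
Γ = 0.023094

σ√T = 0.1454·√2.6773 = 0.237910
d₁ = (ln(S/K) + (r−q+σ²/2)T) / (σ√T) = (ln(66.71/72.94) + (0.065−0.0208+0.1454²/2)·2.6773) / 0.237910 = (-0.089282 + 0.146637) / 0.237910 = 0.241078
d₂ = d₁ − σ√T = 0.241078 − 0.237910 = 0.003168
e^{−rT} = 0.840276
e^{−qT} = 0.945834
N(d₁) = 0.595253,  N(d₂) = 0.501264
Call price V = S·e^{−qT}·N(d₁) − K·e^{−rT}·N(d₂) = 37.558431 − 30.722341 = 6.836090
φ(d₁) = (1/√(2π))·e^{−d₁²/2} = 0.387516
Γ = e^{−qT}·φ(d₁) / (S·σ·√T) = 0.023094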